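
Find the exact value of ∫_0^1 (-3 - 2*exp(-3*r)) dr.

An antiderivative is F(r) = -3*r + 2*exp(-3*r)/3.
Then F(1) - F(0) = (-3 + 2*exp(-3)/3) - (2/3) = -11/3 + 2*exp(-3)/3.

-11/3 + 2*exp(-3)/3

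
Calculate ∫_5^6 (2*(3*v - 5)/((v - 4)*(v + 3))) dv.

-10*log(2) + 8*log(3)

Factor the denominator: v**2 - v - 12 = (v + 3)(v - 4).
Partial fractions: 2*(3*v - 5)/((v - 4)*(v + 3)) = 4/(v + 3) + 2/(v - 4).
An antiderivative is F(v) = 2*log(v - 4) + 4*log(v + 3).
Then F(6) - F(5) = (2*log(2) + 8*log(3)) - (12*log(2)) = -10*log(2) + 8*log(3).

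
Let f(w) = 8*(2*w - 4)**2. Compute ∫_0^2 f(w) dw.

256/3

Let u = 2*w - 4, so du = 2 dw. When w = 0, u = -4; when w = 2, u = 0.
The integral becomes 4·∫ u**2 du from -4 to 0, with antiderivative 4*u**3/3.
Back in w: F(w) = 4*(2*w - 4)**3/3.
Then F(2) - F(0) = (0) - (-256/3) = 256/3.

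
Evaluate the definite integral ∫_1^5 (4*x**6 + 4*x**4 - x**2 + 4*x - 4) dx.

4948876/105

By the power rule, an antiderivative is F(x) = 4*x**7/7 + 4*x**5/5 - x**3/3 + 2*x**2 - 4*x.
Then F(5) - F(1) = (989755/21) - (-101/105) = 4948876/105.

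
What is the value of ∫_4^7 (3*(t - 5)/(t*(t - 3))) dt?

-14*log(2) + 5*log(7)

Factor the denominator: t**2 - 3*t = t(t - 3).
Partial fractions: 3*(t - 5)/(t*(t - 3)) = 5/t - 2/(t - 3).
An antiderivative is F(t) = 5*log(t) - 2*log(t - 3).
Then F(7) - F(4) = (-4*log(2) + 5*log(7)) - (10*log(2)) = -14*log(2) + 5*log(7).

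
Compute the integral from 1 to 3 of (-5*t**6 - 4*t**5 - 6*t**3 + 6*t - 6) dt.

-45250/21

By the power rule, an antiderivative is F(t) = -5*t**7/7 - 2*t**6/3 - 3*t**4/2 + 3*t**2 - 6*t.
Then F(3) - F(1) = (-30249/14) - (-247/42) = -45250/21.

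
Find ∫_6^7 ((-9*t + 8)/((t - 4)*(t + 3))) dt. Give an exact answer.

Factor the denominator: t**2 - t - 12 = (t + 3)(t - 4).
Partial fractions: (-9*t + 8)/((t - 4)*(t + 3)) = -5/(t + 3) - 4/(t - 4).
An antiderivative is F(t) = -4*log(t - 4) - 5*log(t + 3).
Then F(7) - F(6) = (-5*log(5) - 4*log(3) - 5*log(2)) - (-10*log(3) - 4*log(2)) = -5*log(5) - log(2) + 6*log(3).

-5*log(5) - log(2) + 6*log(3)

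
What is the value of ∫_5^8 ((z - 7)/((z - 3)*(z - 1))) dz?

-2*log(5) - 4*log(2) + 3*log(7)

Factor the denominator: z**2 - 4*z + 3 = (z - 1)(z - 3).
Partial fractions: (z - 7)/((z - 3)*(z - 1)) = 3/(z - 1) - 2/(z - 3).
An antiderivative is F(z) = -2*log(z - 3) + 3*log(z - 1).
Then F(8) - F(5) = (-2*log(5) + 3*log(7)) - (log(16)) = -2*log(5) - 4*log(2) + 3*log(7).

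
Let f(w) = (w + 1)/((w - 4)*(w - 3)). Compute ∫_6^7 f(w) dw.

-13*log(2) + 9*log(3)

Factor the denominator: w**2 - 7*w + 12 = (w - 3)(w - 4).
Partial fractions: (w + 1)/((w - 4)*(w - 3)) = -4/(w - 3) + 5/(w - 4).
An antiderivative is F(w) = 5*log(w - 4) - 4*log(w - 3).
Then F(7) - F(6) = (-8*log(2) + 5*log(3)) - (log(32/81)) = -13*log(2) + 9*log(3).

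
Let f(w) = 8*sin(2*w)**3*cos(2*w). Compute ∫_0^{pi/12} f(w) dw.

1/16

Let u = sin(2*w), so du = 2*cos(2*w) dw. When w = 0, u = 0; when w = pi/12, u = 1/2.
The integral becomes 4·∫ u**3 du from 0 to 1/2, with antiderivative u**4.
Back in w: F(w) = sin(2*w)**4.
Then F(pi/12) - F(0) = (1/16) - (0) = 1/16.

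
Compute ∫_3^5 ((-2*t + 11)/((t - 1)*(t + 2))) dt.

-5*log(7) + 3*log(2) + 5*log(5)

Factor the denominator: t**2 + t - 2 = (t + 2)(t - 1).
Partial fractions: (-2*t + 11)/((t - 1)*(t + 2)) = -5/(t + 2) + 3/(t - 1).
An antiderivative is F(t) = 3*log(t - 1) - 5*log(t + 2).
Then F(5) - F(3) = (-5*log(7) + 6*log(2)) - (-5*log(5) + 3*log(2)) = -5*log(7) + 3*log(2) + 5*log(5).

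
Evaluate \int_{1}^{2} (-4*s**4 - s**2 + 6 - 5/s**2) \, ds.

-709/30

By the power rule, an antiderivative is F(s) = -4*s**5/5 - s**3/3 + 6*s + 5/s.
Then F(2) - F(1) = (-413/30) - (148/15) = -709/30.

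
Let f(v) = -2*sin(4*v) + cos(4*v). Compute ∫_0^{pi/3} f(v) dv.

-3/4 - sqrt(3)/8

An antiderivative is F(v) = sin(4*v)/4 + cos(4*v)/2.
Then F(pi/3) - F(0) = (-1/4 - sqrt(3)/8) - (1/2) = -3/4 - sqrt(3)/8.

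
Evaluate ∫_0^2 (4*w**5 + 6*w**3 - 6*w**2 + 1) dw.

By the power rule, an antiderivative is F(w) = 2*w**6/3 + 3*w**4/2 - 2*w**3 + w.
Then F(2) - F(0) = (158/3) - (0) = 158/3.

158/3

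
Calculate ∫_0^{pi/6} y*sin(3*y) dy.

1/9

Integrate by parts once (u = y, dv = sin(3*y) dy).
An antiderivative is F(y) = -y*cos(3*y)/3 + sin(3*y)/9.
Then F(pi/6) - F(0) = (1/9) - (0) = 1/9.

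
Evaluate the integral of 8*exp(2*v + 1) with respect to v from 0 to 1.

-4*exp(1)*(1 - exp(2))

Let u = 2*v + 1, so du = 2 dv. When v = 0, u = 1; when v = 1, u = 3.
The integral becomes 4·∫ exp(u) du from 1 to 3, with antiderivative 4*exp(u).
Back in v: F(v) = 4*exp(2*v + 1).
Then F(1) - F(0) = (4*exp(3)) - (4*exp(1)) = -4*exp(1)*(1 - exp(2)).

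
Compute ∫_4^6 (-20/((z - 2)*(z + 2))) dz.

Factor the denominator: z**2 - 4 = (z + 2)(z - 2).
Partial fractions: -20/((z - 2)*(z + 2)) = 5/(z + 2) - 5/(z - 2).
An antiderivative is F(z) = -5*log(z - 2) + 5*log(z + 2).
Then F(6) - F(4) = (log(32)) - (5*log(3)) = -5*log(3) + 5*log(2).

-5*log(3) + 5*log(2)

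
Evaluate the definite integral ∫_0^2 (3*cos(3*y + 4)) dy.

sin(10) - sin(4)

Let u = 3*y + 4, so du = 3 dy. When y = 0, u = 4; when y = 2, u = 10.
The integral becomes ∫ cos(u) du from 4 to 10, with antiderivative sin(u).
Back in y: F(y) = sin(3*y + 4).
Then F(2) - F(0) = (sin(10)) - (sin(4)) = sin(10) - sin(4).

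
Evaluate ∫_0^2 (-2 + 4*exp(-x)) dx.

An antiderivative is F(x) = -2*x - 4*exp(-x).
Then F(2) - F(0) = (-4 - 4*exp(-2)) - (-4) = -4*exp(-2).

-4*exp(-2)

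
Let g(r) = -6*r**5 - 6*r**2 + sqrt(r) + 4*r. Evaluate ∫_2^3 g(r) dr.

-693 - 4*sqrt(2)/3 + 2*sqrt(3)

By the power rule, an antiderivative is F(r) = -r**6 + 2*r**(3/2)/3 - 2*r**3 + 2*r**2.
Then F(3) - F(2) = (-765 + 2*sqrt(3)) - (-72 + 4*sqrt(2)/3) = -693 - 4*sqrt(2)/3 + 2*sqrt(3).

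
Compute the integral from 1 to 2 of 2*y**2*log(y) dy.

Integrate by parts once (u = ln y, dv = 2*y**2 dy).
An antiderivative is F(y) = 2*y**3*(3*log(y) - 1)/9.
Then F(2) - F(1) = (-16/9 + 16*log(2)/3) - (-2/9) = -14/9 + 16*log(2)/3.

-14/9 + 16*log(2)/3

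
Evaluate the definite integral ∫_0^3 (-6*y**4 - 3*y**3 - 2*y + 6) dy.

By the power rule, an antiderivative is F(y) = -6*y**5/5 - 3*y**4/4 - y**2 + 6*y.
Then F(3) - F(0) = (-6867/20) - (0) = -6867/20.

-6867/20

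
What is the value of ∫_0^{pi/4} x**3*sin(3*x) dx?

sqrt(2)*(-96*pi - 128 + 9*pi**3 + 36*pi**2)/3456

Integrate by parts 3 times (u = x^3, dv = sin(3*x) dx).
An antiderivative is F(x) = -x**3*cos(3*x)/3 + x**2*sin(3*x)/3 + 2*x*cos(3*x)/9 - 2*sin(3*x)/27.
Then F(pi/4) - F(0) = (sqrt(2)*(-96*pi - 128 + 9*pi**3 + 36*pi**2)/3456) - (0) = sqrt(2)*(-96*pi - 128 + 9*pi**3 + 36*pi**2)/3456.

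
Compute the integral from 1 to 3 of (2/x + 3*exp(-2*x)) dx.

An antiderivative is F(x) = 2*log(x) - 3*exp(-2*x)/2.
Then F(3) - F(1) = (-3*exp(-6)/2 + 2*log(3)) - (-3*exp(-2)/2) = -3*exp(-6)/2 + 3*exp(-2)/2 + 2*log(3).

-3*exp(-6)/2 + 3*exp(-2)/2 + 2*log(3)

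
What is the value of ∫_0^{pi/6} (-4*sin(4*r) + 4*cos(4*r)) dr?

-3/2 + sqrt(3)/2

An antiderivative is F(r) = sin(4*r) + cos(4*r).
Then F(pi/6) - F(0) = (-1/2 + sqrt(3)/2) - (1) = -3/2 + sqrt(3)/2.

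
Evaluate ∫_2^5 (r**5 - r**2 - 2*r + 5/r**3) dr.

By the power rule, an antiderivative is F(r) = r**6/6 - r**3/3 - r**2 - 5/(2*r**2).
Then F(5) - F(2) = (12687/5) - (27/8) = 101361/40.

101361/40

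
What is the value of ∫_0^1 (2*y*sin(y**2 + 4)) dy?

cos(4) - cos(5)

Let u = y**2 + 4, so du = 2*y dy. When y = 0, u = 4; when y = 1, u = 5.
The integral becomes ∫ sin(u) du from 4 to 5, with antiderivative -cos(u).
Back in y: F(y) = -cos(y**2 + 4).
Then F(1) - F(0) = (-cos(5)) - (-cos(4)) = cos(4) - cos(5).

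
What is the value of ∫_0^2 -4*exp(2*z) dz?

2 - 2*exp(4)

An antiderivative is F(z) = -2*exp(2*z).
Then F(2) - F(0) = (-2*exp(4)) - (-2) = 2 - 2*exp(4).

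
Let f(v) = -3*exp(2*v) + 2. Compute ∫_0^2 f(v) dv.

11/2 - 3*exp(4)/2

An antiderivative is F(v) = -3*exp(2*v)/2 + 2*v.
Then F(2) - F(0) = (4 - 3*exp(4)/2) - (-3/2) = 11/2 - 3*exp(4)/2.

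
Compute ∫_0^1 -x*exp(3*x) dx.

-2*exp(3)/9 - 1/9

Integrate by parts once (u = x, dv = -exp(3*x) dx).
An antiderivative is F(x) = (-3*x + 1)*exp(3*x)/9.
Then F(1) - F(0) = (-2*exp(3)/9) - (1/9) = -2*exp(3)/9 - 1/9.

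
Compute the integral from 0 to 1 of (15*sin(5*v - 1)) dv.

3*cos(1) - 3*cos(4)

Let u = 5*v - 1, so du = 5 dv. When v = 0, u = -1; when v = 1, u = 4.
The integral becomes 3·∫ sin(u) du from -1 to 4, with antiderivative -3*cos(u).
Back in v: F(v) = -3*cos(5*v - 1).
Then F(1) - F(0) = (-3*cos(4)) - (-3*cos(1)) = 3*cos(1) - 3*cos(4).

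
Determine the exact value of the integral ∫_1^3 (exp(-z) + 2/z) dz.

-exp(-3) + exp(-1) + 2*log(3)

An antiderivative is F(z) = 2*log(z) - exp(-z).
Then F(3) - F(1) = (-exp(-3) + 2*log(3)) - (-exp(-1)) = -exp(-3) + exp(-1) + 2*log(3).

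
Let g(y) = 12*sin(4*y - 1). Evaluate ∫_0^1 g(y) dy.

3*cos(1) - 3*cos(3)

Let u = 4*y - 1, so du = 4 dy. When y = 0, u = -1; when y = 1, u = 3.
The integral becomes 3·∫ sin(u) du from -1 to 3, with antiderivative -3*cos(u).
Back in y: F(y) = -3*cos(4*y - 1).
Then F(1) - F(0) = (-3*cos(3)) - (-3*cos(1)) = 3*cos(1) - 3*cos(3).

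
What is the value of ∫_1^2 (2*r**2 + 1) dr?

17/3

By the power rule, an antiderivative is F(r) = 2*r**3/3 + r.
Then F(2) - F(1) = (22/3) - (5/3) = 17/3.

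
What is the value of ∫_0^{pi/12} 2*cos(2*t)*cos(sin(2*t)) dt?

Let u = sin(2*t), so du = 2*cos(2*t) dt. When t = 0, u = 0; when t = pi/12, u = 1/2.
The integral becomes ∫ cos(u) du from 0 to 1/2, with antiderivative sin(u).
Back in t: F(t) = sin(sin(2*t)).
Then F(pi/12) - F(0) = (sin(1/2)) - (0) = sin(1/2).

sin(1/2)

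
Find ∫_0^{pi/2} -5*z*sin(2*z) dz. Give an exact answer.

Integrate by parts once (u = z, dv = -5*sin(2*z) dz).
An antiderivative is F(z) = 5*z*cos(2*z)/2 - 5*sin(2*z)/4.
Then F(pi/2) - F(0) = (-5*pi/4) - (0) = -5*pi/4.

-5*pi/4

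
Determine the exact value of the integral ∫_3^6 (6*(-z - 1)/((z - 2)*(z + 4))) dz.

Factor the denominator: z**2 + 2*z - 8 = (z + 4)(z - 2).
Partial fractions: 6*(-z - 1)/((z - 2)*(z + 4)) = -3/(z + 4) - 3/(z - 2).
An antiderivative is F(z) = -3*log(z - 2) - 3*log(z + 4).
Then F(6) - F(3) = (-9*log(2) - 3*log(5)) - (-3*log(7)) = -9*log(2) - 3*log(5) + 3*log(7).

-9*log(2) - 3*log(5) + 3*log(7)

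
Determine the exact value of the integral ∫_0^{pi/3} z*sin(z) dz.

Integrate by parts once (u = z, dv = sin(z) dz).
An antiderivative is F(z) = -z*cos(z) + sin(z).
Then F(pi/3) - F(0) = (-pi/6 + sqrt(3)/2) - (0) = -pi/6 + sqrt(3)/2.

-pi/6 + sqrt(3)/2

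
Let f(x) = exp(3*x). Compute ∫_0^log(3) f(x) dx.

26/3

Let u = exp(x), so du = exp(x) dx. When x = 0, u = 1; when x = log(3), u = 3.
The integral becomes ∫ u**2 du from 1 to 3, with antiderivative u**3/3.
Back in x: F(x) = exp(3*x)/3.
Then F(log(3)) - F(0) = (9) - (1/3) = 26/3.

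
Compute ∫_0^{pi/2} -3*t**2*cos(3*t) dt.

-2/9 + pi**2/4

Integrate by parts twice (u = t^2, dv = -3*cos(3*t) dt).
An antiderivative is F(t) = -t**2*sin(3*t) - 2*t*cos(3*t)/3 + 2*sin(3*t)/9.
Then F(pi/2) - F(0) = (-2/9 + pi**2/4) - (0) = -2/9 + pi**2/4.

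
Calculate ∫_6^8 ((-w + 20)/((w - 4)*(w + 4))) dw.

Factor the denominator: w**2 - 16 = (w + 4)(w - 4).
Partial fractions: (-w + 20)/((w - 4)*(w + 4)) = -3/(w + 4) + 2/(w - 4).
An antiderivative is F(w) = 2*log(w - 4) - 3*log(w + 4).
Then F(8) - F(6) = (-3*log(3) - 2*log(2)) - (-3*log(5) - log(2)) = -3*log(3) - log(2) + 3*log(5).

-3*log(3) - log(2) + 3*log(5)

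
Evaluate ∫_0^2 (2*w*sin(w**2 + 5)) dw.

Let u = w**2 + 5, so du = 2*w dw. When w = 0, u = 5; when w = 2, u = 9.
The integral becomes ∫ sin(u) du from 5 to 9, with antiderivative -cos(u).
Back in w: F(w) = -cos(w**2 + 5).
Then F(2) - F(0) = (-cos(9)) - (-cos(5)) = cos(5) - cos(9).

cos(5) - cos(9)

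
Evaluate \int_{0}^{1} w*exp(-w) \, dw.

1 - 2*exp(-1)

Integrate by parts once (u = w, dv = exp(-w) dw).
An antiderivative is F(w) = (-w - 1)*exp(-w).
Then F(1) - F(0) = (-2*exp(-1)) - (-1) = 1 - 2*exp(-1).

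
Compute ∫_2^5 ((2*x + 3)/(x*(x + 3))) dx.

log(4)

Factor the denominator: x**2 + 3*x = (x + 3)x.
Partial fractions: (2*x + 3)/(x*(x + 3)) = 1/(x + 3) + 1/x.
An antiderivative is F(x) = log(x) + log(x + 3).
Then F(5) - F(2) = (log(40)) - (log(10)) = log(4).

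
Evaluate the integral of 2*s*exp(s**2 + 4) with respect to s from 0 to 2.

-exp(4) + exp(8)

Let u = s**2 + 4, so du = 2*s ds. When s = 0, u = 4; when s = 2, u = 8.
The integral becomes ∫ exp(u) du from 4 to 8, with antiderivative exp(u).
Back in s: F(s) = exp(s**2 + 4).
Then F(2) - F(0) = (exp(8)) - (exp(4)) = -exp(4) + exp(8).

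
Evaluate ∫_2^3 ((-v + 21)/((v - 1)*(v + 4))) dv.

Factor the denominator: v**2 + 3*v - 4 = (v + 4)(v - 1).
Partial fractions: (-v + 21)/((v - 1)*(v + 4)) = -5/(v + 4) + 4/(v - 1).
An antiderivative is F(v) = 4*log(v - 1) - 5*log(v + 4).
Then F(3) - F(2) = (-5*log(7) + 4*log(2)) - (-5*log(3) - 5*log(2)) = -5*log(7) + 5*log(3) + 9*log(2).

-5*log(7) + 5*log(3) + 9*log(2)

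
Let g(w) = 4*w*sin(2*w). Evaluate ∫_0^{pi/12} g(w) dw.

Integrate by parts once (u = w, dv = 4*sin(2*w) dw).
An antiderivative is F(w) = -2*w*cos(2*w) + sin(2*w).
Then F(pi/12) - F(0) = (-sqrt(3)*pi/12 + 1/2) - (0) = -sqrt(3)*pi/12 + 1/2.

-sqrt(3)*pi/12 + 1/2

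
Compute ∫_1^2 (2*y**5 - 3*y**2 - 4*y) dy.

8

By the power rule, an antiderivative is F(y) = y**6/3 - y**3 - 2*y**2.
Then F(2) - F(1) = (16/3) - (-8/3) = 8.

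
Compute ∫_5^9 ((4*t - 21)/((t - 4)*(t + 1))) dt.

-5*log(3) + 4*log(5)

Factor the denominator: t**2 - 3*t - 4 = (t + 1)(t - 4).
Partial fractions: (4*t - 21)/((t - 4)*(t + 1)) = 5/(t + 1) - 1/(t - 4).
An antiderivative is F(t) = -log(t - 4) + 5*log(t + 1).
Then F(9) - F(5) = (5*log(2) + 4*log(5)) - (5*log(2) + 5*log(3)) = -5*log(3) + 4*log(5).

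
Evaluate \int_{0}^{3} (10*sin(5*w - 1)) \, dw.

Let u = 5*w - 1, so du = 5 dw. When w = 0, u = -1; when w = 3, u = 14.
The integral becomes 2·∫ sin(u) du from -1 to 14, with antiderivative -2*cos(u).
Back in w: F(w) = -2*cos(5*w - 1).
Then F(3) - F(0) = (-2*cos(14)) - (-2*cos(1)) = -2*cos(14) + 2*cos(1).

-2*cos(14) + 2*cos(1)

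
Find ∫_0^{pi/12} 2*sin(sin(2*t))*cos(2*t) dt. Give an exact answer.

Let u = sin(2*t), so du = 2*cos(2*t) dt. When t = 0, u = 0; when t = pi/12, u = 1/2.
The integral becomes ∫ sin(u) du from 0 to 1/2, with antiderivative -cos(u).
Back in t: F(t) = -cos(sin(2*t)).
Then F(pi/12) - F(0) = (-cos(1/2)) - (-1) = 1 - cos(1/2).

1 - cos(1/2)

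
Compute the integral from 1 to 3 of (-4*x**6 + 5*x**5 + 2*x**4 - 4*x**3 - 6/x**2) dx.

-66116/105

By the power rule, an antiderivative is F(x) = -4*x**7/7 + 5*x**6/6 + 2*x**5/5 - x**4 + 6/x.
Then F(3) - F(1) = (-43681/70) - (1189/210) = -66116/105.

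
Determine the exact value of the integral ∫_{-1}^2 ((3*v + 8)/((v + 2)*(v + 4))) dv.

log(16)

Factor the denominator: v**2 + 6*v + 8 = (v + 4)(v + 2).
Partial fractions: (3*v + 8)/((v + 2)*(v + 4)) = 2/(v + 4) + 1/(v + 2).
An antiderivative is F(v) = log(v + 2) + 2*log(v + 4).
Then F(2) - F(-1) = (2*log(3) + 4*log(2)) - (log(9)) = log(16).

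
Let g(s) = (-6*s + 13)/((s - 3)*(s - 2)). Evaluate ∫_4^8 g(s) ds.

Factor the denominator: s**2 - 5*s + 6 = (s - 2)(s - 3).
Partial fractions: (-6*s + 13)/((s - 3)*(s - 2)) = -1/(s - 2) - 5/(s - 3).
An antiderivative is F(s) = -5*log(s - 3) - log(s - 2).
Then F(8) - F(4) = (-5*log(5) - log(3) - log(2)) - (-log(2)) = -5*log(5) - log(3).

-5*log(5) - log(3)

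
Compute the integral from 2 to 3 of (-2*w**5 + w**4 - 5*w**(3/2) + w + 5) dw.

-5159/30 - 18*sqrt(3) + 8*sqrt(2)

By the power rule, an antiderivative is F(w) = -w**6/3 - 2*w**(5/2) + w**5/5 + w**2/2 + 5*w.
Then F(3) - F(2) = (-1749/10 - 18*sqrt(3)) - (-8*sqrt(2) - 44/15) = -5159/30 - 18*sqrt(3) + 8*sqrt(2).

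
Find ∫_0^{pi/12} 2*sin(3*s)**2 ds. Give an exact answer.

-1/6 + pi/12

Use the identity sin^2(3*s) = (1 - cos(6*s))/2.
An antiderivative is F(s) = s - sin(6*s)/6.
Then F(pi/12) - F(0) = (-1/6 + pi/12) - (0) = -1/6 + pi/12.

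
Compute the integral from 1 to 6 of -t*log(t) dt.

Integrate by parts once (u = ln t, dv = -t dt).
An antiderivative is F(t) = -t**2*(2*log(t) - 1)/4.
Then F(6) - F(1) = (-18*log(3) - 18*log(2) + 9) - (1/4) = -18*log(3) - 18*log(2) + 35/4.

-18*log(3) - 18*log(2) + 35/4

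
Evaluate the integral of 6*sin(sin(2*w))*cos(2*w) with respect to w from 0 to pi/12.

Let u = sin(2*w), so du = 2*cos(2*w) dw. When w = 0, u = 0; when w = pi/12, u = 1/2.
The integral becomes 3·∫ sin(u) du from 0 to 1/2, with antiderivative -3*cos(u).
Back in w: F(w) = -3*cos(sin(2*w)).
Then F(pi/12) - F(0) = (-3*cos(1/2)) - (-3) = 3 - 3*cos(1/2).

3 - 3*cos(1/2)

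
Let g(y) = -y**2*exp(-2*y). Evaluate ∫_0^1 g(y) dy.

Integrate by parts twice (u = y^2, dv = -exp(-2*y) dy).
An antiderivative is F(y) = (2*y**2 + 2*y + 1)*exp(-2*y)/4.
Then F(1) - F(0) = (5*exp(-2)/4) - (1/4) = (5 - exp(2))*exp(-2)/4.

(5 - exp(2))*exp(-2)/4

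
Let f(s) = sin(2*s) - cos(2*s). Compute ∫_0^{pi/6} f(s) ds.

1/4 - sqrt(3)/4

An antiderivative is F(s) = -sin(2*s)/2 - cos(2*s)/2.
Then F(pi/6) - F(0) = (-sqrt(3)/4 - 1/4) - (-1/2) = 1/4 - sqrt(3)/4.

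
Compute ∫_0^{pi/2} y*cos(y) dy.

Integrate by parts once (u = y, dv = cos(y) dy).
An antiderivative is F(y) = y*sin(y) + cos(y).
Then F(pi/2) - F(0) = (pi/2) - (1) = -1 + pi/2.

-1 + pi/2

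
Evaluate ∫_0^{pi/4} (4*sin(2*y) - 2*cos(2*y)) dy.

An antiderivative is F(y) = -sin(2*y) - 2*cos(2*y).
Then F(pi/4) - F(0) = (-1) - (-2) = 1.

1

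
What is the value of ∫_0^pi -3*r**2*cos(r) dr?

6*pi

Integrate by parts twice (u = r^2, dv = -3*cos(r) dr).
An antiderivative is F(r) = -3*r**2*sin(r) - 6*r*cos(r) + 6*sin(r).
Then F(pi) - F(0) = (6*pi) - (0) = 6*pi.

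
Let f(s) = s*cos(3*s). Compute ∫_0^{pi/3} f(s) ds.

-2/9

Integrate by parts once (u = s, dv = cos(3*s) ds).
An antiderivative is F(s) = s*sin(3*s)/3 + cos(3*s)/9.
Then F(pi/3) - F(0) = (-1/9) - (1/9) = -2/9.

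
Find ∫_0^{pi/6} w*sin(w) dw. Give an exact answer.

Integrate by parts once (u = w, dv = sin(w) dw).
An antiderivative is F(w) = -w*cos(w) + sin(w).
Then F(pi/6) - F(0) = (-sqrt(3)*pi/12 + 1/2) - (0) = -sqrt(3)*pi/12 + 1/2.

-sqrt(3)*pi/12 + 1/2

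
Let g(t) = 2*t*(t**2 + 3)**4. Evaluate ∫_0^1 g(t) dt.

781/5

Let u = t**2 + 3, so du = 2*t dt. When t = 0, u = 3; when t = 1, u = 4.
The integral becomes ∫ u**4 du from 3 to 4, with antiderivative u**5/5.
Back in t: F(t) = (t**2 + 3)**5/5.
Then F(1) - F(0) = (1024/5) - (243/5) = 781/5.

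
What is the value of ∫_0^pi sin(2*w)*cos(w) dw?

Use the identity sin(2*w)cos(w) = [sin(3*w) + sin(w)]/2.
An antiderivative is F(w) = -cos(w)/2 - cos(3*w)/6.
Then F(pi) - F(0) = (2/3) - (-2/3) = 4/3.

4/3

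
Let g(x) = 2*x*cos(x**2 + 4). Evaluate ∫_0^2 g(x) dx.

Let u = x**2 + 4, so du = 2*x dx. When x = 0, u = 4; when x = 2, u = 8.
The integral becomes ∫ cos(u) du from 4 to 8, with antiderivative sin(u).
Back in x: F(x) = sin(x**2 + 4).
Then F(2) - F(0) = (sin(8)) - (sin(4)) = -sin(4) + sin(8).

-sin(4) + sin(8)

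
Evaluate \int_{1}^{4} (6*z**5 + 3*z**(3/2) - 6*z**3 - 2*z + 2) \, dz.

37407/10

By the power rule, an antiderivative is F(z) = z**6 + 6*z**(5/2)/5 - 3*z**4/2 - z**2 + 2*z.
Then F(4) - F(1) = (18712/5) - (17/10) = 37407/10.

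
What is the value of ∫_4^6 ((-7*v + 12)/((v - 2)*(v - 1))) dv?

-5*log(5) - 2*log(2) + 5*log(3)

Factor the denominator: v**2 - 3*v + 2 = (v - 1)(v - 2).
Partial fractions: (-7*v + 12)/((v - 2)*(v - 1)) = -5/(v - 1) - 2/(v - 2).
An antiderivative is F(v) = -2*log(v - 2) - 5*log(v - 1).
Then F(6) - F(4) = (-5*log(5) - 4*log(2)) - (-5*log(3) - 2*log(2)) = -5*log(5) - 2*log(2) + 5*log(3).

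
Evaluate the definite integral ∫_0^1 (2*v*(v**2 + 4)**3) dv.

369/4

Let u = v**2 + 4, so du = 2*v dv. When v = 0, u = 4; when v = 1, u = 5.
The integral becomes ∫ u**3 du from 4 to 5, with antiderivative u**4/4.
Back in v: F(v) = (v**2 + 4)**4/4.
Then F(1) - F(0) = (625/4) - (64) = 369/4.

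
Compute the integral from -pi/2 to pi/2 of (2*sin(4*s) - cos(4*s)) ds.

0

An antiderivative is F(s) = -sin(4*s)/4 - cos(4*s)/2.
Then F(pi/2) - F(-pi/2) = (-1/2) - (-1/2) = 0.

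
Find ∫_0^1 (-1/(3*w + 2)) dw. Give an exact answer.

-log(5)/3 + log(2)/3

An antiderivative is F(w) = -log(3*w + 2)/3.
Then F(1) - F(0) = (-log(5)/3) - (-log(2)/3) = -log(5)/3 + log(2)/3.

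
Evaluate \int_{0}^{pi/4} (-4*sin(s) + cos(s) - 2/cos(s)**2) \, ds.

-6 + 5*sqrt(2)/2

An antiderivative is F(s) = sin(s) + 4*cos(s) - 2*tan(s).
Then F(pi/4) - F(0) = (-2 + 5*sqrt(2)/2) - (4) = -6 + 5*sqrt(2)/2.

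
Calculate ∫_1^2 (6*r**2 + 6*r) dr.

23

By the power rule, an antiderivative is F(r) = 2*r**3 + 3*r**2.
Then F(2) - F(1) = (28) - (5) = 23.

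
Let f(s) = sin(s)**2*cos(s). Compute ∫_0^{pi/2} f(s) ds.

1/3

Let u = sin(s), so du = cos(s) ds. When s = 0, u = 0; when s = pi/2, u = 1.
The integral becomes ∫ u**2 du from 0 to 1, with antiderivative u**3/3.
Back in s: F(s) = sin(s)**3/3.
Then F(pi/2) - F(0) = (1/3) - (0) = 1/3.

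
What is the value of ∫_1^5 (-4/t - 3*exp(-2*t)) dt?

-4*log(5) - 3*exp(-2)/2 + 3*exp(-10)/2

An antiderivative is F(t) = -4*log(t) + 3*exp(-2*t)/2.
Then F(5) - F(1) = (-4*log(5) + 3*exp(-10)/2) - (3*exp(-2)/2) = -4*log(5) - 3*exp(-2)/2 + 3*exp(-10)/2.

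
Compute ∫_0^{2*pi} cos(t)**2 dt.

Use the identity cos^2(t) = (1 + cos(2*t))/2.
An antiderivative is F(t) = t/2 + sin(2*t)/4.
Then F(2*pi) - F(0) = (pi) - (0) = pi.

pi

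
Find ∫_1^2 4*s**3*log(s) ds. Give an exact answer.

Integrate by parts once (u = ln s, dv = 4*s**3 ds).
An antiderivative is F(s) = s**4*(4*log(s) - 1)/4.
Then F(2) - F(1) = (-4 + 16*log(2)) - (-1/4) = -15/4 + 16*log(2).

-15/4 + 16*log(2)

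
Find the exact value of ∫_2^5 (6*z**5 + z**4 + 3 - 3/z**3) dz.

By the power rule, an antiderivative is F(z) = z**6 + z**5/5 + 3*z + 3/(2*z**2).
Then F(5) - F(2) = (813253/50) - (3071/40) = 3237657/200.

3237657/200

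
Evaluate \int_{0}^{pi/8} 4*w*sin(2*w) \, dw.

Integrate by parts once (u = w, dv = 4*sin(2*w) dw).
An antiderivative is F(w) = -2*w*cos(2*w) + sin(2*w).
Then F(pi/8) - F(0) = (sqrt(2)*(4 - pi)/8) - (0) = sqrt(2)*(4 - pi)/8.

sqrt(2)*(4 - pi)/8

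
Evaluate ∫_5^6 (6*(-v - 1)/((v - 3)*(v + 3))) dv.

-8*log(3) + 10*log(2)

Factor the denominator: v**2 - 9 = (v + 3)(v - 3).
Partial fractions: 6*(-v - 1)/((v - 3)*(v + 3)) = -2/(v + 3) - 4/(v - 3).
An antiderivative is F(v) = -4*log(v - 3) - 2*log(v + 3).
Then F(6) - F(5) = (-8*log(3)) - (-10*log(2)) = -8*log(3) + 10*log(2).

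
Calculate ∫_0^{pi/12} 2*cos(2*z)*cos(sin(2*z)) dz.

Let u = sin(2*z), so du = 2*cos(2*z) dz. When z = 0, u = 0; when z = pi/12, u = 1/2.
The integral becomes ∫ cos(u) du from 0 to 1/2, with antiderivative sin(u).
Back in z: F(z) = sin(sin(2*z)).
Then F(pi/12) - F(0) = (sin(1/2)) - (0) = sin(1/2).

sin(1/2)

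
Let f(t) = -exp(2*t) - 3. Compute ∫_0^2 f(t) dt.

-exp(4)/2 - 11/2

An antiderivative is F(t) = -exp(2*t)/2 - 3*t.
Then F(2) - F(0) = (-exp(4)/2 - 6) - (-1/2) = -exp(4)/2 - 11/2.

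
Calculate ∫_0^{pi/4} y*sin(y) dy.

Integrate by parts once (u = y, dv = sin(y) dy).
An antiderivative is F(y) = -y*cos(y) + sin(y).
Then F(pi/4) - F(0) = (sqrt(2)*(4 - pi)/8) - (0) = sqrt(2)*(4 - pi)/8.

sqrt(2)*(4 - pi)/8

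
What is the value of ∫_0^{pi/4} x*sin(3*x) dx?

Integrate by parts once (u = x, dv = sin(3*x) dx).
An antiderivative is F(x) = -x*cos(3*x)/3 + sin(3*x)/9.
Then F(pi/4) - F(0) = (sqrt(2)*(4 + 3*pi)/72) - (0) = sqrt(2)*(4 + 3*pi)/72.

sqrt(2)*(4 + 3*pi)/72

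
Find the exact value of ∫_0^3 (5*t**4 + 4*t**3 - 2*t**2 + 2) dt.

312

By the power rule, an antiderivative is F(t) = t**5 + t**4 - 2*t**3/3 + 2*t.
Then F(3) - F(0) = (312) - (0) = 312.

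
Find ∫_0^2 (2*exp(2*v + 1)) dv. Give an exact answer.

Let u = 2*v + 1, so du = 2 dv. When v = 0, u = 1; when v = 2, u = 5.
The integral becomes ∫ exp(u) du from 1 to 5, with antiderivative exp(u).
Back in v: F(v) = exp(2*v + 1).
Then F(2) - F(0) = (exp(5)) - (exp(1)) = -exp(1) + exp(5).

-exp(1) + exp(5)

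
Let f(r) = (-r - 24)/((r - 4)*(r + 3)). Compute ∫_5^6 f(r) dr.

Factor the denominator: r**2 - r - 12 = (r + 3)(r - 4).
Partial fractions: (-r - 24)/((r - 4)*(r + 3)) = 3/(r + 3) - 4/(r - 4).
An antiderivative is F(r) = -4*log(r - 4) + 3*log(r + 3).
Then F(6) - F(5) = (-4*log(2) + 6*log(3)) - (9*log(2)) = -13*log(2) + 6*log(3).

-13*log(2) + 6*log(3)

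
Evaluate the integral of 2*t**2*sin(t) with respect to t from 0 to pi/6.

Integrate by parts twice (u = t^2, dv = 2*sin(t) dt).
An antiderivative is F(t) = -2*t**2*cos(t) + 4*t*sin(t) + 4*cos(t).
Then F(pi/6) - F(0) = (-sqrt(3)*pi**2/36 + pi/3 + 2*sqrt(3)) - (4) = -4 - sqrt(3)*pi**2/36 + pi/3 + 2*sqrt(3).

-4 - sqrt(3)*pi**2/36 + pi/3 + 2*sqrt(3)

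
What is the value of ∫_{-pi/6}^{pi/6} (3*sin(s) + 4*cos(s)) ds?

An antiderivative is F(s) = 4*sin(s) - 3*cos(s).
Then F(pi/6) - F(-pi/6) = (2 - 3*sqrt(3)/2) - (-3*sqrt(3)/2 - 2) = 4.

4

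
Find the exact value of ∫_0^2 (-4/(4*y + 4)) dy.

An antiderivative is F(y) = -log(4*y + 4).
Then F(2) - F(0) = (-log(12)) - (-log(4)) = -log(3).

-log(3)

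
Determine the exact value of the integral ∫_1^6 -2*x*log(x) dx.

-36*log(3) - 36*log(2) + 35/2

Integrate by parts once (u = ln x, dv = -2*x dx).
An antiderivative is F(x) = -x**2*(2*log(x) - 1)/2.
Then F(6) - F(1) = (-36*log(3) - 36*log(2) + 18) - (1/2) = -36*log(3) - 36*log(2) + 35/2.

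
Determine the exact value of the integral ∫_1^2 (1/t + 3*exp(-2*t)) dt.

An antiderivative is F(t) = log(t) - 3*exp(-2*t)/2.
Then F(2) - F(1) = (-3*exp(-4)/2 + log(2)) - (-3*exp(-2)/2) = -3*exp(-4)/2 + 3*exp(-2)/2 + log(2).

-3*exp(-4)/2 + 3*exp(-2)/2 + log(2)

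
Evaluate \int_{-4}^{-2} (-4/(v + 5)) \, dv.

-log(81)

An antiderivative is F(v) = -4*log(v + 5).
Then F(-2) - F(-4) = (-log(81)) - (0) = -log(81).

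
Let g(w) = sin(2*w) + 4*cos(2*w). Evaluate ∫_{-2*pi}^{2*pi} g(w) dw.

0

An antiderivative is F(w) = 2*sin(2*w) - cos(2*w)/2.
Then F(2*pi) - F(-2*pi) = (-1/2) - (-1/2) = 0.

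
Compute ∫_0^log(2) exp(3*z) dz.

Let u = exp(z), so du = exp(z) dz. When z = 0, u = 1; when z = log(2), u = 2.
The integral becomes ∫ u**2 du from 1 to 2, with antiderivative u**3/3.
Back in z: F(z) = exp(3*z)/3.
Then F(log(2)) - F(0) = (8/3) - (1/3) = 7/3.

7/3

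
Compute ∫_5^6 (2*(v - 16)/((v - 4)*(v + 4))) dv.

Factor the denominator: v**2 - 16 = (v + 4)(v - 4).
Partial fractions: 2*(v - 16)/((v - 4)*(v + 4)) = 5/(v + 4) - 3/(v - 4).
An antiderivative is F(v) = -3*log(v - 4) + 5*log(v + 4).
Then F(6) - F(5) = (2*log(2) + 5*log(5)) - (10*log(3)) = -10*log(3) + 2*log(2) + 5*log(5).

-10*log(3) + 2*log(2) + 5*log(5)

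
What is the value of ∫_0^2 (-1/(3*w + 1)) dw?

-log(7)/3

An antiderivative is F(w) = -log(3*w + 1)/3.
Then F(2) - F(0) = (-log(7)/3) - (0) = -log(7)/3.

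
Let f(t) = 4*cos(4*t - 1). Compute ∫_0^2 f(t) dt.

Let u = 4*t - 1, so du = 4 dt. When t = 0, u = -1; when t = 2, u = 7.
The integral becomes ∫ cos(u) du from -1 to 7, with antiderivative sin(u).
Back in t: F(t) = sin(4*t - 1).
Then F(2) - F(0) = (sin(7)) - (-sin(1)) = sin(7) + sin(1).

sin(7) + sin(1)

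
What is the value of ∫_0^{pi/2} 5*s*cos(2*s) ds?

Integrate by parts once (u = s, dv = 5*cos(2*s) ds).
An antiderivative is F(s) = 5*s*sin(2*s)/2 + 5*cos(2*s)/4.
Then F(pi/2) - F(0) = (-5/4) - (5/4) = -5/2.

-5/2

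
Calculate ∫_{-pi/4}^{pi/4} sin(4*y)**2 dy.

pi/4

Use the identity sin^2(4*y) = (1 - cos(8*y))/2.
An antiderivative is F(y) = y/2 - sin(8*y)/16.
Then F(pi/4) - F(-pi/4) = (pi/8) - (-pi/8) = pi/4.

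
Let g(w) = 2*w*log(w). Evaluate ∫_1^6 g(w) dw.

-35/2 + 36*log(2) + 36*log(3)

Integrate by parts once (u = ln w, dv = 2*w dw).
An antiderivative is F(w) = w**2*(2*log(w) - 1)/2.
Then F(6) - F(1) = (-18 + 36*log(2) + 36*log(3)) - (-1/2) = -35/2 + 36*log(2) + 36*log(3).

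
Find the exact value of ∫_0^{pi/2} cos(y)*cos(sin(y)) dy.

Let u = sin(y), so du = cos(y) dy. When y = 0, u = 0; when y = pi/2, u = 1.
The integral becomes ∫ cos(u) du from 0 to 1, with antiderivative sin(u).
Back in y: F(y) = sin(sin(y)).
Then F(pi/2) - F(0) = (sin(1)) - (0) = sin(1).

sin(1)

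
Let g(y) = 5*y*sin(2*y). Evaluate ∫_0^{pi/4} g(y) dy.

5/4

Integrate by parts once (u = y, dv = 5*sin(2*y) dy).
An antiderivative is F(y) = -5*y*cos(2*y)/2 + 5*sin(2*y)/4.
Then F(pi/4) - F(0) = (5/4) - (0) = 5/4.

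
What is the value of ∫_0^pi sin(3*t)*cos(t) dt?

0

Use the identity sin(3*t)cos(t) = [sin(4*t) + sin(2*t)]/2.
An antiderivative is F(t) = -cos(2*t)/4 - cos(4*t)/8.
Then F(pi) - F(0) = (-3/8) - (-3/8) = 0.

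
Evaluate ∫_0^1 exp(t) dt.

-1 + E

An antiderivative is F(t) = exp(t).
Then F(1) - F(0) = (E) - (1) = -1 + E.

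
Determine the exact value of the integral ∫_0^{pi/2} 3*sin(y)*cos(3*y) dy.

Use the identity sin(y)cos(3*y) = [sin(4*y) + sin(-2*y)]/2.
An antiderivative is F(y) = 3*cos(2*y)/4 - 3*cos(4*y)/8.
Then F(pi/2) - F(0) = (-9/8) - (3/8) = -3/2.

-3/2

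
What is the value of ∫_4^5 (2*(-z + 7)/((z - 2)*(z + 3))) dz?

Factor the denominator: z**2 + z - 6 = (z + 3)(z - 2).
Partial fractions: 2*(-z + 7)/((z - 2)*(z + 3)) = -4/(z + 3) + 2/(z - 2).
An antiderivative is F(z) = 2*log(z - 2) - 4*log(z + 3).
Then F(5) - F(4) = (-12*log(2) + 2*log(3)) - (-4*log(7) + 2*log(2)) = -14*log(2) + 2*log(3) + 4*log(7).

-14*log(2) + 2*log(3) + 4*log(7)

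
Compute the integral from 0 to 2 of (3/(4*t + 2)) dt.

An antiderivative is F(t) = 3*log(4*t + 2)/4.
Then F(2) - F(0) = (3*log(10)/4) - (3*log(2)/4) = 3*log(5)/4.

3*log(5)/4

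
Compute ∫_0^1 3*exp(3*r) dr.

-1 + exp(3)

An antiderivative is F(r) = exp(3*r).
Then F(1) - F(0) = (exp(3)) - (1) = -1 + exp(3).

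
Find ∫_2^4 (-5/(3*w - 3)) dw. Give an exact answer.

An antiderivative is F(w) = -5*log(3*w - 3)/3.
Then F(4) - F(2) = (-10*log(3)/3) - (-5*log(3)/3) = -5*log(3)/3.

-5*log(3)/3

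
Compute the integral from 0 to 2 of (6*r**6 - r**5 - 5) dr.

By the power rule, an antiderivative is F(r) = 6*r**7/7 - r**6/6 - 5*r.
Then F(2) - F(0) = (1870/21) - (0) = 1870/21.

1870/21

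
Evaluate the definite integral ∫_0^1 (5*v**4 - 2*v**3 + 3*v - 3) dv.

-1

By the power rule, an antiderivative is F(v) = v**5 - v**4/2 + 3*v**2/2 - 3*v.
Then F(1) - F(0) = (-1) - (0) = -1.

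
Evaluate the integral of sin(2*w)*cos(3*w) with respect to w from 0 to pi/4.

Use the identity sin(2*w)cos(3*w) = [sin(5*w) + sin(-w)]/2.
An antiderivative is F(w) = cos(w)/2 - cos(5*w)/10.
Then F(pi/4) - F(0) = (3*sqrt(2)/10) - (2/5) = -2/5 + 3*sqrt(2)/10.

-2/5 + 3*sqrt(2)/10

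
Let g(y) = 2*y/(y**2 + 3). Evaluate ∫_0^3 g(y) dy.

Let u = y**2 + 3, so du = 2*y dy. When y = 0, u = 3; when y = 3, u = 12.
The integral becomes ∫ 1/u du from 3 to 12, with antiderivative log(u).
Back in y: F(y) = log(y**2 + 3).
Then F(3) - F(0) = (log(12)) - (log(3)) = log(4).

log(4)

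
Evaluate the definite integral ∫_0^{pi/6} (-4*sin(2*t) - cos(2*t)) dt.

-1 - sqrt(3)/4

An antiderivative is F(t) = -sin(2*t)/2 + 2*cos(2*t).
Then F(pi/6) - F(0) = (1 - sqrt(3)/4) - (2) = -1 - sqrt(3)/4.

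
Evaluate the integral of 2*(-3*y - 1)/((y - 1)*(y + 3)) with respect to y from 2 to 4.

Factor the denominator: y**2 + 2*y - 3 = (y + 3)(y - 1).
Partial fractions: 2*(-3*y - 1)/((y - 1)*(y + 3)) = -4/(y + 3) - 2/(y - 1).
An antiderivative is F(y) = -2*log(y - 1) - 4*log(y + 3).
Then F(4) - F(2) = (-4*log(7) - 2*log(3)) - (-4*log(5)) = -4*log(7) - 2*log(3) + 4*log(5).

-4*log(7) - 2*log(3) + 4*log(5)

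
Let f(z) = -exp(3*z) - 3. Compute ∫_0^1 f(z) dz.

-exp(3)/3 - 8/3

An antiderivative is F(z) = -exp(3*z)/3 - 3*z.
Then F(1) - F(0) = (-exp(3)/3 - 3) - (-1/3) = -exp(3)/3 - 8/3.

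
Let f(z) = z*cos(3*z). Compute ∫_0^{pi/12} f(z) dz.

-1/9 + sqrt(2)*pi/72 + sqrt(2)/18

Integrate by parts once (u = z, dv = cos(3*z) dz).
An antiderivative is F(z) = z*sin(3*z)/3 + cos(3*z)/9.
Then F(pi/12) - F(0) = (sqrt(2)*(pi + 4)/72) - (1/9) = -1/9 + sqrt(2)*pi/72 + sqrt(2)/18.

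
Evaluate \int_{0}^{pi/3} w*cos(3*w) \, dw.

-2/9

Integrate by parts once (u = w, dv = cos(3*w) dw).
An antiderivative is F(w) = w*sin(3*w)/3 + cos(3*w)/9.
Then F(pi/3) - F(0) = (-1/9) - (1/9) = -2/9.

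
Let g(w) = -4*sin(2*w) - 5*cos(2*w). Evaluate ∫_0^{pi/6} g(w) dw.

-5*sqrt(3)/4 - 1

An antiderivative is F(w) = -5*sin(2*w)/2 + 2*cos(2*w).
Then F(pi/6) - F(0) = (1 - 5*sqrt(3)/4) - (2) = -5*sqrt(3)/4 - 1.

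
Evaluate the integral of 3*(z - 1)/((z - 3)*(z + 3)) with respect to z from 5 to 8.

Factor the denominator: z**2 - 9 = (z + 3)(z - 3).
Partial fractions: 3*(z - 1)/((z - 3)*(z + 3)) = 2/(z + 3) + 1/(z - 3).
An antiderivative is F(z) = log(z - 3) + 2*log(z + 3).
Then F(8) - F(5) = (log(5) + 2*log(11)) - (7*log(2)) = -7*log(2) + log(5) + 2*log(11).

-7*log(2) + log(5) + 2*log(11)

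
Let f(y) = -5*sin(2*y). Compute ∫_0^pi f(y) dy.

An antiderivative is F(y) = 5*cos(2*y)/2.
Then F(pi) - F(0) = (5/2) - (5/2) = 0.

0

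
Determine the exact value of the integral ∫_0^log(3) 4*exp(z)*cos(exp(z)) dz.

Let u = exp(z), so du = exp(z) dz. When z = 0, u = 1; when z = log(3), u = 3.
The integral becomes 4·∫ cos(u) du from 1 to 3, with antiderivative 4*sin(u).
Back in z: F(z) = 4*sin(exp(z)).
Then F(log(3)) - F(0) = (4*sin(3)) - (4*sin(1)) = -4*sin(1) + 4*sin(3).

-4*sin(1) + 4*sin(3)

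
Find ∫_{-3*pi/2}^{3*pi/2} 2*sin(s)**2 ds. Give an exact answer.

Use the identity sin^2(s) = (1 - cos(2*s))/2.
An antiderivative is F(s) = s - sin(2*s)/2.
Then F(3*pi/2) - F(-3*pi/2) = (3*pi/2) - (-3*pi/2) = 3*pi.

3*pi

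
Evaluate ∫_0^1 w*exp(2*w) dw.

1/4 + exp(2)/4

Integrate by parts once (u = w, dv = exp(2*w) dw).
An antiderivative is F(w) = (2*w - 1)*exp(2*w)/4.
Then F(1) - F(0) = (exp(2)/4) - (-1/4) = 1/4 + exp(2)/4.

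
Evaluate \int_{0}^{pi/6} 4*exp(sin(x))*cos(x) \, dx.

-4 + 4*exp(1/2)

Let u = sin(x), so du = cos(x) dx. When x = 0, u = 0; when x = pi/6, u = 1/2.
The integral becomes 4·∫ exp(u) du from 0 to 1/2, with antiderivative 4*exp(u).
Back in x: F(x) = 4*exp(sin(x)).
Then F(pi/6) - F(0) = (4*exp(1/2)) - (4) = -4 + 4*exp(1/2).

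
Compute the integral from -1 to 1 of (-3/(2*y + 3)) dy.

An antiderivative is F(y) = -3*log(2*y + 3)/2.
Then F(1) - F(-1) = (-3*log(5)/2) - (0) = -3*log(5)/2.

-3*log(5)/2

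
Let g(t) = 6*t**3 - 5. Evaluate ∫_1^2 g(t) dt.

35/2

By the power rule, an antiderivative is F(t) = 3*t**4/2 - 5*t.
Then F(2) - F(1) = (14) - (-7/2) = 35/2.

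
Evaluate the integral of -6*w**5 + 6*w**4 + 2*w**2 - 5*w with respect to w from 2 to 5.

-118239/10

By the power rule, an antiderivative is F(w) = -w**6 + 6*w**5/5 + 2*w**3/3 - 5*w**2/2.
Then F(5) - F(2) = (-71125/6) - (-454/15) = -118239/10.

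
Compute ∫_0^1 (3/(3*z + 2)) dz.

log(5/2)

An antiderivative is F(z) = log(3*z + 2).
Then F(1) - F(0) = (log(5)) - (log(2)) = log(5/2).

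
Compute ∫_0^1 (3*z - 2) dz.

By the power rule, an antiderivative is F(z) = 3*z**2/2 - 2*z.
Then F(1) - F(0) = (-1/2) - (0) = -1/2.

-1/2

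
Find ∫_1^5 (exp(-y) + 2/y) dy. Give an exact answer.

-exp(-5) + exp(-1) + 2*log(5)

An antiderivative is F(y) = 2*log(y) - exp(-y).
Then F(5) - F(1) = (-exp(-5) + 2*log(5)) - (-exp(-1)) = -exp(-5) + exp(-1) + 2*log(5).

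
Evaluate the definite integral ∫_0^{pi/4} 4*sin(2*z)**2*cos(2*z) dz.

Let u = sin(2*z), so du = 2*cos(2*z) dz. When z = 0, u = 0; when z = pi/4, u = 1.
The integral becomes 2·∫ u**2 du from 0 to 1, with antiderivative 2*u**3/3.
Back in z: F(z) = 2*sin(2*z)**3/3.
Then F(pi/4) - F(0) = (2/3) - (0) = 2/3.

2/3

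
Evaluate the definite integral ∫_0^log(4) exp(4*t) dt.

Let u = exp(t), so du = exp(t) dt. When t = 0, u = 1; when t = log(4), u = 4.
The integral becomes ∫ u**3 du from 1 to 4, with antiderivative u**4/4.
Back in t: F(t) = exp(4*t)/4.
Then F(log(4)) - F(0) = (64) - (1/4) = 255/4.

255/4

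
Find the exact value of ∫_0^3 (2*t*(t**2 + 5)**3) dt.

37791/4

Let u = t**2 + 5, so du = 2*t dt. When t = 0, u = 5; when t = 3, u = 14.
The integral becomes ∫ u**3 du from 5 to 14, with antiderivative u**4/4.
Back in t: F(t) = (t**2 + 5)**4/4.
Then F(3) - F(0) = (9604) - (625/4) = 37791/4.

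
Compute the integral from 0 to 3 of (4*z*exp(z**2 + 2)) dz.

-2*(1 - exp(9))*exp(2)

Let u = z**2 + 2, so du = 2*z dz. When z = 0, u = 2; when z = 3, u = 11.
The integral becomes 2·∫ exp(u) du from 2 to 11, with antiderivative 2*exp(u).
Back in z: F(z) = 2*exp(z**2 + 2).
Then F(3) - F(0) = (2*exp(11)) - (2*exp(2)) = -2*(1 - exp(9))*exp(2).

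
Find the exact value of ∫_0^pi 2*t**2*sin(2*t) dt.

Integrate by parts twice (u = t^2, dv = 2*sin(2*t) dt).
An antiderivative is F(t) = -t**2*cos(2*t) + t*sin(2*t) + cos(2*t)/2.
Then F(pi) - F(0) = (1/2 - pi**2) - (1/2) = -pi**2.

-pi**2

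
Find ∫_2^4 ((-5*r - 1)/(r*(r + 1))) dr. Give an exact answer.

Factor the denominator: r**2 + r = (r + 1)r.
Partial fractions: (-5*r - 1)/(r*(r + 1)) = -4/(r + 1) - 1/r.
An antiderivative is F(r) = -log(r) - 4*log(r + 1).
Then F(4) - F(2) = (-4*log(5) - 2*log(2)) - (-4*log(3) - log(2)) = -4*log(5) - log(2) + 4*log(3).

-4*log(5) - log(2) + 4*log(3)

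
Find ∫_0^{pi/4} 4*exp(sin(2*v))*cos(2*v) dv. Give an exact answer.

Let u = sin(2*v), so du = 2*cos(2*v) dv. When v = 0, u = 0; when v = pi/4, u = 1.
The integral becomes 2·∫ exp(u) du from 0 to 1, with antiderivative 2*exp(u).
Back in v: F(v) = 2*exp(sin(2*v)).
Then F(pi/4) - F(0) = (2*E) - (2) = -2 + 2*E.

-2 + 2*E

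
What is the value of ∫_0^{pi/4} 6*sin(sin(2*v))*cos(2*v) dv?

Let u = sin(2*v), so du = 2*cos(2*v) dv. When v = 0, u = 0; when v = pi/4, u = 1.
The integral becomes 3·∫ sin(u) du from 0 to 1, with antiderivative -3*cos(u).
Back in v: F(v) = -3*cos(sin(2*v)).
Then F(pi/4) - F(0) = (-3*cos(1)) - (-3) = 3 - 3*cos(1).

3 - 3*cos(1)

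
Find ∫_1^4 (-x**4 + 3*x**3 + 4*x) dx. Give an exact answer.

By the power rule, an antiderivative is F(x) = -x**5/5 + 3*x**4/4 + 2*x**2.
Then F(4) - F(1) = (96/5) - (51/20) = 333/20.

333/20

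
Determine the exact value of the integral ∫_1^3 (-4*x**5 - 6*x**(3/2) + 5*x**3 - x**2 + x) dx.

-1938/5 - 108*sqrt(3)/5

By the power rule, an antiderivative is F(x) = -2*x**6/3 - 12*x**(5/2)/5 + 5*x**4/4 - x**3/3 + x**2/2.
Then F(3) - F(1) = (-1557/4 - 108*sqrt(3)/5) - (-33/20) = -1938/5 - 108*sqrt(3)/5.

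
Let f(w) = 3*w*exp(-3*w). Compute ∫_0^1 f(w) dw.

(-4 + exp(3))*exp(-3)/3

Integrate by parts once (u = w, dv = 3*exp(-3*w) dw).
An antiderivative is F(w) = (-3*w - 1)*exp(-3*w)/3.
Then F(1) - F(0) = (-4*exp(-3)/3) - (-1/3) = (-4 + exp(3))*exp(-3)/3.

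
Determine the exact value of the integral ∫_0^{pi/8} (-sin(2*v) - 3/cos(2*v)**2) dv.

-2 + sqrt(2)/4

An antiderivative is F(v) = cos(2*v)/2 - 3*tan(2*v)/2.
Then F(pi/8) - F(0) = (-3/2 + sqrt(2)/4) - (1/2) = -2 + sqrt(2)/4.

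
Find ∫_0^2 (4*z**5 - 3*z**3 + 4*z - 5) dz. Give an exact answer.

86/3

By the power rule, an antiderivative is F(z) = 2*z**6/3 - 3*z**4/4 + 2*z**2 - 5*z.
Then F(2) - F(0) = (86/3) - (0) = 86/3.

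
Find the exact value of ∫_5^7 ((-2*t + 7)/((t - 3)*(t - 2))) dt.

Factor the denominator: t**2 - 5*t + 6 = (t - 2)(t - 3).
Partial fractions: (-2*t + 7)/((t - 3)*(t - 2)) = -3/(t - 2) + 1/(t - 3).
An antiderivative is F(t) = log(t - 3) - 3*log(t - 2).
Then F(7) - F(5) = (-3*log(5) + 2*log(2)) - (log(2/27)) = -3*log(5) + log(2) + 3*log(3).

-3*log(5) + log(2) + 3*log(3)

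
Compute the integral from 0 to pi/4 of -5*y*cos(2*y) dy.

5/4 - 5*pi/8

Integrate by parts once (u = y, dv = -5*cos(2*y) dy).
An antiderivative is F(y) = -5*y*sin(2*y)/2 - 5*cos(2*y)/4.
Then F(pi/4) - F(0) = (-5*pi/8) - (-5/4) = 5/4 - 5*pi/8.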